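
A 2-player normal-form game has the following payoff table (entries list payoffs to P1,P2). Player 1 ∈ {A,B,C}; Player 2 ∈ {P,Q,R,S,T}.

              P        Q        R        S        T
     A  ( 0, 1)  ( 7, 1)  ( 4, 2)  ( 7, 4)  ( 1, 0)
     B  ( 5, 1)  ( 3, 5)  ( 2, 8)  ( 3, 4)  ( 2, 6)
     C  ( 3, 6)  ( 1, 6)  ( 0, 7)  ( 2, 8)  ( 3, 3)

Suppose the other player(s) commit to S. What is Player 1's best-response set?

u_1(A vs S) = 7
u_1(B vs S) = 3
u_1(C vs S) = 2
max payoff 7 at {A}

BR_1 = {A}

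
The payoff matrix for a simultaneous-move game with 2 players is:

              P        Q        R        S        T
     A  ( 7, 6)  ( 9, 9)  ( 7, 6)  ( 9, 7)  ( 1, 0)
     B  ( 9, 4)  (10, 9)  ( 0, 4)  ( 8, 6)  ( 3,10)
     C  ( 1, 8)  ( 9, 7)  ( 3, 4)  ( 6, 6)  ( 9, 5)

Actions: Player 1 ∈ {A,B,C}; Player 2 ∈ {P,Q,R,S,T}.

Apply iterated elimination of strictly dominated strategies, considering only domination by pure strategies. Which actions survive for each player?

P2 drop R (Q beats it: A:9>6 B:9>4 C:7>4)
P2 drop S (Q beats it: A:9>7 B:9>6 C:7>6)
P1 drop A (B beats it: P:9>7 Q:10>9 T:3>1)
P1→{B,C} P2→{P,Q,T}

Remaining: P1:{B,C} P2:{P,Q,T}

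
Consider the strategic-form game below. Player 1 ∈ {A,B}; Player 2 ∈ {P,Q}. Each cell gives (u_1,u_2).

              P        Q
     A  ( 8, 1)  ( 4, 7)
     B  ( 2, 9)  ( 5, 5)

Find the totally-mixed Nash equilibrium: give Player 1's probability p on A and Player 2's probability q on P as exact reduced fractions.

P1 mixes 2/5 on A; P2 mixes 1/7 on P

P1 indiff ⇒ q·8+(1-q)·4 = q·2+(1-q)·5 ⇒ q(6) = (1-q)(1) ⇒ q = 1/7
P2 indiff ⇒ p·1+(1-p)·9 = p·7+(1-p)·5 ⇒ p(-6) = (1-p)(-4) ⇒ p = 2/5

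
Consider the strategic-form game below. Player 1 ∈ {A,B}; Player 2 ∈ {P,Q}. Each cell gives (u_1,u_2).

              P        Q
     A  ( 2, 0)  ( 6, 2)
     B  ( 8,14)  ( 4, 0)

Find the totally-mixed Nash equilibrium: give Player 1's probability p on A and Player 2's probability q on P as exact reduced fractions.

P1 mixes 7/8 on A; P2 mixes 1/4 on P

P1 indiff ⇒ q·2+(1-q)·6 = q·8+(1-q)·4 ⇒ q(-6) = (1-q)(-2) ⇒ q = 1/4
P2 indiff ⇒ p·0+(1-p)·14 = p·2+(1-p)·0 ⇒ p(-2) = (1-p)(-14) ⇒ p = 7/8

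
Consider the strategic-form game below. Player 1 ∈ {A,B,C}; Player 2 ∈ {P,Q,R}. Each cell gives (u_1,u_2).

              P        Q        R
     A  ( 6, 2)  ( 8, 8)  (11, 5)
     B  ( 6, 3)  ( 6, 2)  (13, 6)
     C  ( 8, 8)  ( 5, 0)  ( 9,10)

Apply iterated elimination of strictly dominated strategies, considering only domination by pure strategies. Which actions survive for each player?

P2 drop P (R beats it: A:5>2 B:6>3 C:10>8)
P1 drop C (A beats it: Q:8>5 R:11>9)
P1→{A,B} P2→{Q,R}

IESDS → P1:{A,B} P2:{Q,R}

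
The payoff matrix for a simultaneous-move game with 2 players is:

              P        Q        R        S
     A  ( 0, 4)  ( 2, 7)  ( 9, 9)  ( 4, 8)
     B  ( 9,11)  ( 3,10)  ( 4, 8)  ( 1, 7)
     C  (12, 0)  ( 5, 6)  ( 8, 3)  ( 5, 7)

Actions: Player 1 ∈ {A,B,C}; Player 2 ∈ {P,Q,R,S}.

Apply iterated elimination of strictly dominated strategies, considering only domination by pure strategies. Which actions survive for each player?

P1 drop B (C beats it: P:12>9 Q:5>3 R:8>4 S:5>1)
P2 drop P (Q beats it: A:7>4 C:6>0)
P2 drop Q (S beats it: A:8>7 C:7>6)
P1→{A,C} P2→{R,S}

IESDS → P1:{A,C} P2:{R,S}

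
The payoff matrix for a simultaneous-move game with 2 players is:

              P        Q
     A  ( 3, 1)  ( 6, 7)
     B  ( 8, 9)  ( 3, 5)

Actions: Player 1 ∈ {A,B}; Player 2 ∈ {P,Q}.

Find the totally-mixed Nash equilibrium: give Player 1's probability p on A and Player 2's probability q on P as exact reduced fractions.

P1 indiff ⇒ q·3+(1-q)·6 = q·8+(1-q)·3 ⇒ q(-5) = (1-q)(-3) ⇒ q = 3/8
P2 indiff ⇒ p·1+(1-p)·9 = p·7+(1-p)·5 ⇒ p(-6) = (1-p)(-4) ⇒ p = 2/5

(p,q) = (2/5, 3/8)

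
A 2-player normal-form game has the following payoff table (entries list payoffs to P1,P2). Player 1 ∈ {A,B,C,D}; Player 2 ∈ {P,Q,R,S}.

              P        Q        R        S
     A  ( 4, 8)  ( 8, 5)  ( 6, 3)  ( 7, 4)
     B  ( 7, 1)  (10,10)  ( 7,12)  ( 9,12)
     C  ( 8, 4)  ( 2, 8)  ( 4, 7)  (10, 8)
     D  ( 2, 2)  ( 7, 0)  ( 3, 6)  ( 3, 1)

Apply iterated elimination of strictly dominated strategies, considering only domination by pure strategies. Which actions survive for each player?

P1 drop A (B beats it: P:7>4 Q:10>8 R:7>6 S:9>7)
P1 drop D (B beats it: P:7>2 Q:10>7 R:7>3 S:9>3)
P2 drop P (Q beats it: B:10>1 C:8>4)
P1→{B,C} P2→{Q,R,S}

Survivors P1:{B,C} P2:{Q,R,S}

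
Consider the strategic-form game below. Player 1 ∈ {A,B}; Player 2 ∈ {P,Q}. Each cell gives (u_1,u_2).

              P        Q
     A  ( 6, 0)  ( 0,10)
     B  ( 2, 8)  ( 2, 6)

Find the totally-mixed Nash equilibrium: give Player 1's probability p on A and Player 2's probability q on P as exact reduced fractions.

p=1/6, q=1/3

P1 indiff ⇒ q·6+(1-q)·0 = q·2+(1-q)·2 ⇒ q(4) = (1-q)(2) ⇒ q = 1/3
P2 indiff ⇒ p·0+(1-p)·8 = p·10+(1-p)·6 ⇒ p(-10) = (1-p)(-2) ⇒ p = 1/6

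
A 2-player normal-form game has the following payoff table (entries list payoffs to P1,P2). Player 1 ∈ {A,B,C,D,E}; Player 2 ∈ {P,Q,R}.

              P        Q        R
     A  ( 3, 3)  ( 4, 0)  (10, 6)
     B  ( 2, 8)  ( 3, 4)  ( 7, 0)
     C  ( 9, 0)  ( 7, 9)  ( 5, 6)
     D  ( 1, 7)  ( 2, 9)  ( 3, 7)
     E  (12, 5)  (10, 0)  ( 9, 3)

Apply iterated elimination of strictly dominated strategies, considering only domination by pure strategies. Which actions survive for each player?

Remaining: P1:{A,E} P2:{P,R}

P1 drop B (A beats it: P:3>2 Q:4>3 R:10>7)
P1 drop C (E beats it: P:12>9 Q:10>7 R:9>5)
P1 drop D (A beats it: P:3>1 Q:4>2 R:10>3)
P2 drop Q (P beats it: A:3>0 E:5>0)
P1→{A,E} P2→{P,R}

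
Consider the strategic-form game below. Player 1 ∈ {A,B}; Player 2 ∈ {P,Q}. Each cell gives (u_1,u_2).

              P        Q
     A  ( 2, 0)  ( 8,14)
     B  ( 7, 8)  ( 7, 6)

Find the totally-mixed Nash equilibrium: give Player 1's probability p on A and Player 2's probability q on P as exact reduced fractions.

(p,q) = (1/8, 1/6)

P1 indiff ⇒ q·2+(1-q)·8 = q·7+(1-q)·7 ⇒ q(-5) = (1-q)(-1) ⇒ q = 1/6
P2 indiff ⇒ p·0+(1-p)·8 = p·14+(1-p)·6 ⇒ p(-14) = (1-p)(-2) ⇒ p = 1/8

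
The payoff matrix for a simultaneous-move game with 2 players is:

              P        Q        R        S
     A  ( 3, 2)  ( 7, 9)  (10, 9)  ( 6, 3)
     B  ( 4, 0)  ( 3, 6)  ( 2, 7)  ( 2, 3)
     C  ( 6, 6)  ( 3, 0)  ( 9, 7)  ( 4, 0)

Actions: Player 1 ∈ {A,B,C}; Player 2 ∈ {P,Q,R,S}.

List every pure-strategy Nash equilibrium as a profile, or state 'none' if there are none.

PSNE = {(A,Q), (A,R)}

(A,P): not NE [P1→C gives 6>3; P2→R gives 9>2]
(A,Q): NE
(A,R): NE
(A,S): not NE [P2→R gives 9>3]
(B,P): not NE [P1→C gives 6>4; P2→R gives 7>0]
(B,Q): not NE [P1→A gives 7>3; P2→R gives 7>6]
(B,R): not NE [P1→A gives 10>2]
(B,S): not NE [P1→A gives 6>2; P2→R gives 7>3]
(C,P): not NE [P2→R gives 7>6]
(C,Q): not NE [P1→A gives 7>3; P2→R gives 7>0]
(C,R): not NE [P1→A gives 10>9]
(C,S): not NE [P1→A gives 6>4; P2→R gives 7>0]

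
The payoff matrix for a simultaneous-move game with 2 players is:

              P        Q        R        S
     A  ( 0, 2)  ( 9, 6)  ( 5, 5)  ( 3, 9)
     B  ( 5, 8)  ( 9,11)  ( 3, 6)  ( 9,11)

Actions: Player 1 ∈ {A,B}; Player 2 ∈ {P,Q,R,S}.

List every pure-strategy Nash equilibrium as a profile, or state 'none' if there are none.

(A,P): not NE [P1→B gives 5>0; P2→S gives 9>2]
(A,Q): not NE [P2→S gives 9>6]
(A,R): not NE [P2→S gives 9>5]
(A,S): not NE [P1→B gives 9>3]
(B,P): not NE [P2→S gives 11>8]
(B,Q): NE
(B,R): not NE [P1→A gives 5>3; P2→S gives 11>6]
(B,S): NE

PSNE = {(B,Q), (B,S)}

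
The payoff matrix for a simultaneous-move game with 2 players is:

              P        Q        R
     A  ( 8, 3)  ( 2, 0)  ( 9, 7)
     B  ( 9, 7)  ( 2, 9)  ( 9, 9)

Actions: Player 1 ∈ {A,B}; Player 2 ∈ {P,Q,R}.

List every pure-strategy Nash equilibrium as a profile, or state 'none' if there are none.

(A,P): not NE [P1→B gives 9>8; P2→R gives 7>3]
(A,Q): not NE [P2→R gives 7>0]
(A,R): NE
(B,P): not NE [P2→R gives 9>7]
(B,Q): NE
(B,R): NE

NE set: (A,R), (B,Q), (B,R)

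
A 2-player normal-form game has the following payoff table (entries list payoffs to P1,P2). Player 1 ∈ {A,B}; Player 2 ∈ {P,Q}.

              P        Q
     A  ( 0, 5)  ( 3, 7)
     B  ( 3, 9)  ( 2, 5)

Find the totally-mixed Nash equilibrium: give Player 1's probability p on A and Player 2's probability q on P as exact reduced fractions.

P1 indiff ⇒ q·0+(1-q)·3 = q·3+(1-q)·2 ⇒ q(-3) = (1-q)(-1) ⇒ q = 1/4
P2 indiff ⇒ p·5+(1-p)·9 = p·7+(1-p)·5 ⇒ p(-2) = (1-p)(-4) ⇒ p = 2/3

P1 mixes 2/3 on A; P2 mixes 1/4 on P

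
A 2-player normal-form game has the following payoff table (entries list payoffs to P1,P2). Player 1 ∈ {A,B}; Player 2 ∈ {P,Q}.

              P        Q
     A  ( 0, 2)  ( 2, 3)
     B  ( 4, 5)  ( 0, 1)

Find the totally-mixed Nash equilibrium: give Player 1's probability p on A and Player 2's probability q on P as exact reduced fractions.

(p,q) = (4/5, 1/3)

P1 indiff ⇒ q·0+(1-q)·2 = q·4+(1-q)·0 ⇒ q(-4) = (1-q)(-2) ⇒ q = 1/3
P2 indiff ⇒ p·2+(1-p)·5 = p·3+(1-p)·1 ⇒ p(-1) = (1-p)(-4) ⇒ p = 4/5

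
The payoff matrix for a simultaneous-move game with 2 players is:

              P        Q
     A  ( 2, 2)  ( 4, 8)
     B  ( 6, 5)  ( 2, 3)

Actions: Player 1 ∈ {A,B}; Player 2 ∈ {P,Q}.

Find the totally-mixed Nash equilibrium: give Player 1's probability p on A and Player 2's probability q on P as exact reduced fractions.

P1 indiff ⇒ q·2+(1-q)·4 = q·6+(1-q)·2 ⇒ q(-4) = (1-q)(-2) ⇒ q = 1/3
P2 indiff ⇒ p·2+(1-p)·5 = p·8+(1-p)·3 ⇒ p(-6) = (1-p)(-2) ⇒ p = 1/4

P1 mixes 1/4 on A; P2 mixes 1/3 on P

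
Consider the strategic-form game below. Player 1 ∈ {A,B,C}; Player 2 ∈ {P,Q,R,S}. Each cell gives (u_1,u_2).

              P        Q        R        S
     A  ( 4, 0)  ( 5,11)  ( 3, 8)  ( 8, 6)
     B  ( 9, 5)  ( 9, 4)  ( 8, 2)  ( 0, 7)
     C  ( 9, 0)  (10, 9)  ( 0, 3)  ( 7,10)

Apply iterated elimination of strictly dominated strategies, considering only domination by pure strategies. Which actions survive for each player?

P2 drop P (S beats it: A:6>0 B:7>5 C:10>0)
P2 drop R (Q beats it: A:11>8 B:4>2 C:9>3)
P1 drop B (C beats it: Q:10>9 S:7>0)
P1→{A,C} P2→{Q,S}

IESDS → P1:{A,C} P2:{Q,S}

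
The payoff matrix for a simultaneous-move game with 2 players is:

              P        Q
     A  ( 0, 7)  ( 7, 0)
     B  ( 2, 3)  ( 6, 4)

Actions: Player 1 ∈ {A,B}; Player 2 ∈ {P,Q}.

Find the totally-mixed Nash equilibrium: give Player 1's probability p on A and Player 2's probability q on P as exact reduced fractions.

(p,q) = (1/8, 1/3)

P1 indiff ⇒ q·0+(1-q)·7 = q·2+(1-q)·6 ⇒ q(-2) = (1-q)(-1) ⇒ q = 1/3
P2 indiff ⇒ p·7+(1-p)·3 = p·0+(1-p)·4 ⇒ p(7) = (1-p)(1) ⇒ p = 1/8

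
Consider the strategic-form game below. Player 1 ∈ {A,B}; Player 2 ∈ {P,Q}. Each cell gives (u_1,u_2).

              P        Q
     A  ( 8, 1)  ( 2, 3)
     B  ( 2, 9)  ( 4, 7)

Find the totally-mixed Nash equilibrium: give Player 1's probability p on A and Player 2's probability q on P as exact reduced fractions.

P1 indiff ⇒ q·8+(1-q)·2 = q·2+(1-q)·4 ⇒ q(6) = (1-q)(2) ⇒ q = 1/4
P2 indiff ⇒ p·1+(1-p)·9 = p·3+(1-p)·7 ⇒ p(-2) = (1-p)(-2) ⇒ p = 1/2

p=1/2, q=1/4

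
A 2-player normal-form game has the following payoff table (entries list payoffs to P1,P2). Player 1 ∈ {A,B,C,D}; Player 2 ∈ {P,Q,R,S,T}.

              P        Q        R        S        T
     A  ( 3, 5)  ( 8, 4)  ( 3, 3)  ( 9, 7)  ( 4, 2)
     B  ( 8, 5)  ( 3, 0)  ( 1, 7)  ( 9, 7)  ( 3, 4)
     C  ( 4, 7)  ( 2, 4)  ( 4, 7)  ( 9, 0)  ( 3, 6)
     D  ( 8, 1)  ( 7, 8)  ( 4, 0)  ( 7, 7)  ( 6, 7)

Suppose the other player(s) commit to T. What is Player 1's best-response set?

u_1(A vs T) = 4
u_1(B vs T) = 3
u_1(C vs T) = 3
u_1(D vs T) = 6
max payoff 6 at {D}

P1 best: {D}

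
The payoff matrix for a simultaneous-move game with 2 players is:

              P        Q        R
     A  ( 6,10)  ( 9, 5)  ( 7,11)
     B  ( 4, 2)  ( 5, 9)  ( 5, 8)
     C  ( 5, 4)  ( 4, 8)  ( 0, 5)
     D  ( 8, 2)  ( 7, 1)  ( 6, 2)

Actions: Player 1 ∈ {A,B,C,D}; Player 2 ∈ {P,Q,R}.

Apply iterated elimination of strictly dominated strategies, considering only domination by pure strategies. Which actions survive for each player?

P1 drop B (A beats it: P:6>4 Q:9>5 R:7>5)
P1 drop C (A beats it: P:6>5 Q:9>4 R:7>0)
P2 drop Q (P beats it: A:10>5 D:2>1)
P1→{A,D} P2→{P,R}

IESDS → P1:{A,D} P2:{P,R}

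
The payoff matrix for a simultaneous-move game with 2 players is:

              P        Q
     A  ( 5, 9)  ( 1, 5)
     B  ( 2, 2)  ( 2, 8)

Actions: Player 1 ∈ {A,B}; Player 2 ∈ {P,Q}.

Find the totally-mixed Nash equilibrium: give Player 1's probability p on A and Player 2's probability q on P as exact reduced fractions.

P1 indiff ⇒ q·5+(1-q)·1 = q·2+(1-q)·2 ⇒ q(3) = (1-q)(1) ⇒ q = 1/4
P2 indiff ⇒ p·9+(1-p)·2 = p·5+(1-p)·8 ⇒ p(4) = (1-p)(6) ⇒ p = 3/5

p=3/5, q=1/4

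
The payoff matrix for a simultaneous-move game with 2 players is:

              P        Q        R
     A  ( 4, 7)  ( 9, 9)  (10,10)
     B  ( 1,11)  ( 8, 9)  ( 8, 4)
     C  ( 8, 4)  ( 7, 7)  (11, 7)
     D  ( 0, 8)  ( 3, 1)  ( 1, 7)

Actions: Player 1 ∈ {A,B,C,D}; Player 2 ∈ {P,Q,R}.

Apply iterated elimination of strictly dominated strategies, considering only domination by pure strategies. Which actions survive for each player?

Survivors P1:{A,C} P2:{Q,R}

P1 drop B (A beats it: P:4>1 Q:9>8 R:10>8)
P1 drop D (A beats it: P:4>0 Q:9>3 R:10>1)
P2 drop P (Q beats it: A:9>7 C:7>4)
P1→{A,C} P2→{Q,R}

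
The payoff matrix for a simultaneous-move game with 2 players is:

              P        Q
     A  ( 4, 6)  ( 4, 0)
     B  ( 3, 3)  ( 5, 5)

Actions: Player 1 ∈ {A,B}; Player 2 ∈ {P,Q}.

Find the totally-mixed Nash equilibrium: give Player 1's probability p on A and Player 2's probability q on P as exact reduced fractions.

P1 indiff ⇒ q·4+(1-q)·4 = q·3+(1-q)·5 ⇒ q(1) = (1-q)(1) ⇒ q = 1/2
P2 indiff ⇒ p·6+(1-p)·3 = p·0+(1-p)·5 ⇒ p(6) = (1-p)(2) ⇒ p = 1/4

(p,q) = (1/4, 1/2)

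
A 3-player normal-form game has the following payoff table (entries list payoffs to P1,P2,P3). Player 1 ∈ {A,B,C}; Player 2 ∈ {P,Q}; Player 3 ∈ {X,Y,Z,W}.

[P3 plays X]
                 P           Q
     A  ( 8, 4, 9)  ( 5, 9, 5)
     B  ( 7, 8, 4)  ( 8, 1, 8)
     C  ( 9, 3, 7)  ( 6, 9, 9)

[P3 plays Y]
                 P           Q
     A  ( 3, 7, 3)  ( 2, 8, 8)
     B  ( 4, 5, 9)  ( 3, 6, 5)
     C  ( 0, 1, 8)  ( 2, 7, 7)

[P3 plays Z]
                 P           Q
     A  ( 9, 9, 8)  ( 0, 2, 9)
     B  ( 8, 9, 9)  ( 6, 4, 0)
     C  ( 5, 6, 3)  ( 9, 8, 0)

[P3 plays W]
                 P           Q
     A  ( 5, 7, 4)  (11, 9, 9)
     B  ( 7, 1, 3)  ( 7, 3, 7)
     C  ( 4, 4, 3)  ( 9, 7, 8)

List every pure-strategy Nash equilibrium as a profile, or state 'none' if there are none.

(A,P,X): not NE [P1→C gives 9>8; P2→Q gives 9>4]
(A,P,Y): not NE [P1→B gives 4>3; P2→Q gives 8>7; P3→X gives 9>3]
(A,P,Z): not NE [P3→X gives 9>8]
(A,P,W): not NE [P1→B gives 7>5; P2→Q gives 9>7; P3→X gives 9>4]
(A,Q,X): not NE [P1→B gives 8>5; P3→W gives 9>5]
(A,Q,Y): not NE [P1→B gives 3>2; P3→W gives 9>8]
(A,Q,Z): not NE [P1→C gives 9>0; P2→P gives 9>2]
(A,Q,W): NE
(B,P,X): not NE [P1→C gives 9>7; P3→Z gives 9>4]
(B,P,Y): not NE [P2→Q gives 6>5]
(B,P,Z): not NE [P1→A gives 9>8]
(B,P,W): not NE [P2→Q gives 3>1; P3→Z gives 9>3]
(B,Q,X): not NE [P2→P gives 8>1]
(B,Q,Y): not NE [P3→X gives 8>5]
(B,Q,Z): not NE [P1→C gives 9>6; P2→P gives 9>4; P3→X gives 8>0]
(B,Q,W): not NE [P1→A gives 11>7; P3→X gives 8>7]
(C,P,X): not NE [P2→Q gives 9>3; P3→Y gives 8>7]
(C,P,Y): not NE [P1→B gives 4>0; P2→Q gives 7>1]
(C,P,Z): not NE [P1→A gives 9>5; P2→Q gives 8>6; P3→Y gives 8>3]
(C,P,W): not NE [P1→B gives 7>4; P2→Q gives 7>4; P3→Y gives 8>3]
(C,Q,X): not NE [P1→B gives 8>6]
(C,Q,Y): not NE [P1→B gives 3>2; P3→X gives 9>7]
(C,Q,Z): not NE [P3→X gives 9>0]
(C,Q,W): not NE [P1→A gives 11>9; P3→X gives 9>8]

Nash profiles: (A,Q,W)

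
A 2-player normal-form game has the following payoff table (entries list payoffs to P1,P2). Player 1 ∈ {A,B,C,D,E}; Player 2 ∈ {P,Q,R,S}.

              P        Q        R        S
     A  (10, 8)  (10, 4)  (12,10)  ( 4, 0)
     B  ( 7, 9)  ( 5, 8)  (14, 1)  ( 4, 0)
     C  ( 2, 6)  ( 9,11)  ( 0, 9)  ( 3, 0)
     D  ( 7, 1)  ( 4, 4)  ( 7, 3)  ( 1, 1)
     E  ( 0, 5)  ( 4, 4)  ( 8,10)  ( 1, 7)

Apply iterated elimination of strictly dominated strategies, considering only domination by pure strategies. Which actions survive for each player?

P1 drop C (A beats it: P:10>2 Q:10>9 R:12>0 S:4>3)
P1 drop D (A beats it: P:10>7 Q:10>4 R:12>7 S:4>1)
P1 drop E (A beats it: P:10>0 Q:10>4 R:12>8 S:4>1)
P2 drop Q (P beats it: A:8>4 B:9>8)
P2 drop S (P beats it: A:8>0 B:9>0)
P1→{A,B} P2→{P,R}

Remaining: P1:{A,B} P2:{P,R}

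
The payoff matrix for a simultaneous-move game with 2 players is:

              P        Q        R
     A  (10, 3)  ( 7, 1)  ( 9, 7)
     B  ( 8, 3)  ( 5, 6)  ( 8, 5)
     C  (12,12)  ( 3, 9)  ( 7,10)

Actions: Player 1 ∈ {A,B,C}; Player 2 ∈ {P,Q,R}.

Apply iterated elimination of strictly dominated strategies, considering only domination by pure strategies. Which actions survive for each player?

Remaining: P1:{A,C} P2:{P,R}

P1 drop B (A beats it: P:10>8 Q:7>5 R:9>8)
P2 drop Q (P beats it: A:3>1 C:12>9)
P1→{A,C} P2→{P,R}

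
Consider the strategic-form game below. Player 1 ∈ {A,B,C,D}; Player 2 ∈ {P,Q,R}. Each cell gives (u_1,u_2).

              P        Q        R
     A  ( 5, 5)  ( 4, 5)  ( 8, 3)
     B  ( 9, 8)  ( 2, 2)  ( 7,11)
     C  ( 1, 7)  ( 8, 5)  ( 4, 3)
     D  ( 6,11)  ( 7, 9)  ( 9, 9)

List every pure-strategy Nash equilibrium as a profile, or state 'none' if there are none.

Equilibria: none

(A,P): not NE [P1→B gives 9>5]
(A,Q): not NE [P1→C gives 8>4]
(A,R): not NE [P1→D gives 9>8; P2→Q gives 5>3]
(B,P): not NE [P2→R gives 11>8]
(B,Q): not NE [P1→C gives 8>2; P2→R gives 11>2]
(B,R): not NE [P1→D gives 9>7]
(C,P): not NE [P1→B gives 9>1]
(C,Q): not NE [P2→P gives 7>5]
(C,R): not NE [P1→D gives 9>4; P2→P gives 7>3]
(D,P): not NE [P1→B gives 9>6]
(D,Q): not NE [P1→C gives 8>7; P2→P gives 11>9]
(D,R): not NE [P2→P gives 11>9]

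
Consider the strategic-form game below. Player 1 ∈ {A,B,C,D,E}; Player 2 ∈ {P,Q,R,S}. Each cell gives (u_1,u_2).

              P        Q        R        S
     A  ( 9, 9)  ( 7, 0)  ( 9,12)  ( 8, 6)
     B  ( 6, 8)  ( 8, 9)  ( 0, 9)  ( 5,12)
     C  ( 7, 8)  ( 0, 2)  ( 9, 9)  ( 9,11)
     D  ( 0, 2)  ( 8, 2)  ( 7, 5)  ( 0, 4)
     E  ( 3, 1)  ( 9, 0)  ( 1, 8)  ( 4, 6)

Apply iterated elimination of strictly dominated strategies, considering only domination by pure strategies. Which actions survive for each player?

Survivors P1:{A,C} P2:{R,S}

P2 drop P (R beats it: A:12>9 B:9>8 C:9>8 D:5>2 E:8>1)
P2 drop Q (S beats it: A:6>0 B:12>9 C:11>2 D:4>2 E:6>0)
P1 drop B (A beats it: R:9>0 S:8>5)
P1 drop D (A beats it: R:9>7 S:8>0)
P1 drop E (A beats it: R:9>1 S:8>4)
P1→{A,C} P2→{R,S}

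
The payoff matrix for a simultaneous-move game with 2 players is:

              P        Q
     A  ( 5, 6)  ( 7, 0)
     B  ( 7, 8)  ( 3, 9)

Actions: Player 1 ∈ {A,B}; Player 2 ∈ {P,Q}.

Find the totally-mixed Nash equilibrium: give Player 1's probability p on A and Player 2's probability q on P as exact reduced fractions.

P1 indiff ⇒ q·5+(1-q)·7 = q·7+(1-q)·3 ⇒ q(-2) = (1-q)(-4) ⇒ q = 2/3
P2 indiff ⇒ p·6+(1-p)·8 = p·0+(1-p)·9 ⇒ p(6) = (1-p)(1) ⇒ p = 1/7

(p,q) = (1/7, 2/3)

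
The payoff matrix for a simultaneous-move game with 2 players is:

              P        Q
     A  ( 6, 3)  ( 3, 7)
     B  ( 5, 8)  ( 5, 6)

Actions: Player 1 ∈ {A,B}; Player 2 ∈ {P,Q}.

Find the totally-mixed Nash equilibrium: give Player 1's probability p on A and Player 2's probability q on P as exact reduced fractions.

P1 mixes 1/3 on A; P2 mixes 2/3 on P

P1 indiff ⇒ q·6+(1-q)·3 = q·5+(1-q)·5 ⇒ q(1) = (1-q)(2) ⇒ q = 2/3
P2 indiff ⇒ p·3+(1-p)·8 = p·7+(1-p)·6 ⇒ p(-4) = (1-p)(-2) ⇒ p = 1/3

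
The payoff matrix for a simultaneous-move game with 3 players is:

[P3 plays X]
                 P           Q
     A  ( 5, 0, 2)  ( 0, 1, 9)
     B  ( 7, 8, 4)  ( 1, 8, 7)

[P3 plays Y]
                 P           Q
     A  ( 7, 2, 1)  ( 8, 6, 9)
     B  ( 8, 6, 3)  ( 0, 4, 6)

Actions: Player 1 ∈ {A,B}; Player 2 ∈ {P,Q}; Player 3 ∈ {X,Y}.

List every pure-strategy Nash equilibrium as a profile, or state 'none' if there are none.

(A,P,X): not NE [P1→B gives 7>5; P2→Q gives 1>0]
(A,P,Y): not NE [P1→B gives 8>7; P2→Q gives 6>2; P3→X gives 2>1]
(A,Q,X): not NE [P1→B gives 1>0]
(A,Q,Y): NE
(B,P,X): NE
(B,P,Y): not NE [P3→X gives 4>3]
(B,Q,X): NE
(B,Q,Y): not NE [P1→A gives 8>0; P2→P gives 6>4; P3→X gives 7>6]

PSNE = {(A,Q,Y), (B,P,X), (B,Q,X)}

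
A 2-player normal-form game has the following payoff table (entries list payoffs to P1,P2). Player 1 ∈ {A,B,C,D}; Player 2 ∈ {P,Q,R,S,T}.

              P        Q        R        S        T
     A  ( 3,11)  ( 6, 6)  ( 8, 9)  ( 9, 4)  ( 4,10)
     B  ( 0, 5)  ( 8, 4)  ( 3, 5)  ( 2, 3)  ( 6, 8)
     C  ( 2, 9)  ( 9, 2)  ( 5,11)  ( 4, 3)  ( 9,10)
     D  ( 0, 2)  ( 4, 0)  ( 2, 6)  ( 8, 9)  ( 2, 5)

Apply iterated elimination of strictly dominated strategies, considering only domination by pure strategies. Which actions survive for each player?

IESDS → P1:{A,C} P2:{P,R,T}

P1 drop B (C beats it: P:2>0 Q:9>8 R:5>3 S:4>2 T:9>6)
P1 drop D (A beats it: P:3>0 Q:6>4 R:8>2 S:9>8 T:4>2)
P2 drop Q (P beats it: A:11>6 C:9>2)
P2 drop S (P beats it: A:11>4 C:9>3)
P1→{A,C} P2→{P,R,T}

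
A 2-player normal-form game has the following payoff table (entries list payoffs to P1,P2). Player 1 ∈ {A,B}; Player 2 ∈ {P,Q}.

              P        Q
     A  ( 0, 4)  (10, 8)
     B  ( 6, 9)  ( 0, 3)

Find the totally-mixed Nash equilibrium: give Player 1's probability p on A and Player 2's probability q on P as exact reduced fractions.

P1 mixes 3/5 on A; P2 mixes 5/8 on P

P1 indiff ⇒ q·0+(1-q)·10 = q·6+(1-q)·0 ⇒ q(-6) = (1-q)(-10) ⇒ q = 5/8
P2 indiff ⇒ p·4+(1-p)·9 = p·8+(1-p)·3 ⇒ p(-4) = (1-p)(-6) ⇒ p = 3/5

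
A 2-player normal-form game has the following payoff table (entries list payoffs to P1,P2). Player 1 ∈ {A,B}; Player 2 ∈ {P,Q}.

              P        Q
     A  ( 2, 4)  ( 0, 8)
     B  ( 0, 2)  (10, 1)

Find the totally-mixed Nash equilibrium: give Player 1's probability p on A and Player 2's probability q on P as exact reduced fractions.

P1 mixes 1/5 on A; P2 mixes 5/6 on P

P1 indiff ⇒ q·2+(1-q)·0 = q·0+(1-q)·10 ⇒ q(2) = (1-q)(10) ⇒ q = 5/6
P2 indiff ⇒ p·4+(1-p)·2 = p·8+(1-p)·1 ⇒ p(-4) = (1-p)(-1) ⇒ p = 1/5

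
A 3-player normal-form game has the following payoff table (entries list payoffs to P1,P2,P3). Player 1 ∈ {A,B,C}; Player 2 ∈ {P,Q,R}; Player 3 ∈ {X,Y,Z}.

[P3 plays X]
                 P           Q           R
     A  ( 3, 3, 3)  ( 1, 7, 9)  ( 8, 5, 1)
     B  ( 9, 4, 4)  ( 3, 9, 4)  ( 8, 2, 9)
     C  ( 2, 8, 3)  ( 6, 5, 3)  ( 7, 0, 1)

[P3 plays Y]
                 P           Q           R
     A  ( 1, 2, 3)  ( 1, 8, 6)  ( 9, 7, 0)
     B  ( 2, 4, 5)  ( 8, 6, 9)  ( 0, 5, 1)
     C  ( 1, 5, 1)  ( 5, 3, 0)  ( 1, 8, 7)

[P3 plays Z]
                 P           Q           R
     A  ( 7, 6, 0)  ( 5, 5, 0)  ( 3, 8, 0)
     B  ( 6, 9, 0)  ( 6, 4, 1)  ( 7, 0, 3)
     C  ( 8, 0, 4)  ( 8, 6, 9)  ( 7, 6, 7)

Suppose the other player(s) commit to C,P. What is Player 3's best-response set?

u_3(X vs C,P) = 3
u_3(Y vs C,P) = 1
u_3(Z vs C,P) = 4
max payoff 4 at {Z}

argmax u_3 = {Z}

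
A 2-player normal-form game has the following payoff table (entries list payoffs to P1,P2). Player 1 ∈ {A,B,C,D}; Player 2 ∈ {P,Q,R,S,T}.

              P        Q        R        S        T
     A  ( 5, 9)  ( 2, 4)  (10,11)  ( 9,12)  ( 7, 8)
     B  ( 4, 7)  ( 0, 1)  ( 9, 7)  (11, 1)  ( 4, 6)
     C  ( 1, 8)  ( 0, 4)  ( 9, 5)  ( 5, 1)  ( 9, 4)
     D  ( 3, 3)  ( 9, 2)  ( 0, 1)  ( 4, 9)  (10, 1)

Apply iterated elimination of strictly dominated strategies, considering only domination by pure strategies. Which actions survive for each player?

P2 drop Q (P beats it: A:9>4 B:7>1 C:8>4 D:3>2)
P2 drop T (P beats it: A:9>8 B:7>6 C:8>4 D:3>1)
P1 drop C (A beats it: P:5>1 R:10>9 S:9>5)
P1 drop D (A beats it: P:5>3 R:10>0 S:9>4)
P1→{A,B} P2→{P,R,S}

IESDS → P1:{A,B} P2:{P,R,S}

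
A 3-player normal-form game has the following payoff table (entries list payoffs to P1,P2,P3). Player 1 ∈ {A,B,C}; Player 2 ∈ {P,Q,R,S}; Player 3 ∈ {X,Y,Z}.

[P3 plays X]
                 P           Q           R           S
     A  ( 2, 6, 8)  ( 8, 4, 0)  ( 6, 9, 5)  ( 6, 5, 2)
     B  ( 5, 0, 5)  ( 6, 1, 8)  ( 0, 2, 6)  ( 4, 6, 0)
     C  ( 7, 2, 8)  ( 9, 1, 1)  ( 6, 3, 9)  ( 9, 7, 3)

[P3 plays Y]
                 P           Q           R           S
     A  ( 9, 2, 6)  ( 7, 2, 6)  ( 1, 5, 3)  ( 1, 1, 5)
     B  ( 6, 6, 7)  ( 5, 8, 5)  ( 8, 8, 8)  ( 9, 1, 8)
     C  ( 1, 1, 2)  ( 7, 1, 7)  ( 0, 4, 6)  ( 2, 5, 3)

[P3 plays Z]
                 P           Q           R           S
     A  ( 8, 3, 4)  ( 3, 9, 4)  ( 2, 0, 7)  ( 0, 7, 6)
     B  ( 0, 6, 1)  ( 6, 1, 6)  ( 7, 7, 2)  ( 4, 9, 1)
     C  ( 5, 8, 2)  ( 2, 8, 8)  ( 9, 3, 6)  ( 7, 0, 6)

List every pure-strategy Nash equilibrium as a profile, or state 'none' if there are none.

NE set: (B,R,Y)

(A,P,X): not NE [P1→C gives 7>2; P2→R gives 9>6]
(A,P,Y): not NE [P2→R gives 5>2; P3→X gives 8>6]
(A,P,Z): not NE [P2→Q gives 9>3; P3→X gives 8>4]
(A,Q,X): not NE [P1→C gives 9>8; P2→R gives 9>4; P3→Y gives 6>0]
(A,Q,Y): not NE [P2→R gives 5>2]
(A,Q,Z): not NE [P1→B gives 6>3; P3→Y gives 6>4]
(A,R,X): not NE [P3→Z gives 7>5]
(A,R,Y): not NE [P1→B gives 8>1; P3→Z gives 7>3]
(A,R,Z): not NE [P1→C gives 9>2; P2→Q gives 9>0]
(A,S,X): not NE [P1→C gives 9>6; P2→R gives 9>5; P3→Z gives 6>2]
(A,S,Y): not NE [P1→B gives 9>1; P2→R gives 5>1; P3→Z gives 6>5]
(A,S,Z): not NE [P1→C gives 7>0; P2→Q gives 9>7]
(B,P,X): not NE [P1→C gives 7>5; P2→S gives 6>0; P3→Y gives 7>5]
(B,P,Y): not NE [P1→A gives 9>6; P2→R gives 8>6]
(B,P,Z): not NE [P1→A gives 8>0; P2→S gives 9>6; P3→Y gives 7>1]
(B,Q,X): not NE [P1→C gives 9>6; P2→S gives 6>1]
(B,Q,Y): not NE [P1→C gives 7>5; P3→X gives 8>5]
(B,Q,Z): not NE [P2→S gives 9>1; P3→X gives 8>6]
(B,R,X): not NE [P1→C gives 6>0; P2→S gives 6>2; P3→Y gives 8>6]
(B,R,Y): NE
(B,R,Z): not NE [P1→C gives 9>7; P2→S gives 9>7; P3→Y gives 8>2]
(B,S,X): not NE [P1→C gives 9>4; P3→Y gives 8>0]
(B,S,Y): not NE [P2→R gives 8>1]
(B,S,Z): not NE [P1→C gives 7>4; P3→Y gives 8>1]
(C,P,X): not NE [P2→S gives 7>2]
(C,P,Y): not NE [P1→A gives 9>1; P2→S gives 5>1; P3→X gives 8>2]
(C,P,Z): not NE [P1→A gives 8>5; P3→X gives 8>2]
(C,Q,X): not NE [P2→S gives 7>1; P3→Z gives 8>1]
(C,Q,Y): not NE [P2→S gives 5>1; P3→Z gives 8>7]
(C,Q,Z): not NE [P1→B gives 6>2]
(C,R,X): not NE [P2→S gives 7>3]
(C,R,Y): not NE [P1→B gives 8>0; P2→S gives 5>4; P3→X gives 9>6]
(C,R,Z): not NE [P2→Q gives 8>3; P3→X gives 9>6]
(C,S,X): not NE [P3→Z gives 6>3]
(C,S,Y): not NE [P1→B gives 9>2; P3→Z gives 6>3]
(C,S,Z): not NE [P2→Q gives 8>0]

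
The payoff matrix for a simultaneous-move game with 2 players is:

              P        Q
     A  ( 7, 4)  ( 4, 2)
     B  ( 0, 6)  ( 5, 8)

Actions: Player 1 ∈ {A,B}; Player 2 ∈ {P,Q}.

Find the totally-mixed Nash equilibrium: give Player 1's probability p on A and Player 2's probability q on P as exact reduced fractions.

p=1/2, q=1/8

P1 indiff ⇒ q·7+(1-q)·4 = q·0+(1-q)·5 ⇒ q(7) = (1-q)(1) ⇒ q = 1/8
P2 indiff ⇒ p·4+(1-p)·6 = p·2+(1-p)·8 ⇒ p(2) = (1-p)(2) ⇒ p = 1/2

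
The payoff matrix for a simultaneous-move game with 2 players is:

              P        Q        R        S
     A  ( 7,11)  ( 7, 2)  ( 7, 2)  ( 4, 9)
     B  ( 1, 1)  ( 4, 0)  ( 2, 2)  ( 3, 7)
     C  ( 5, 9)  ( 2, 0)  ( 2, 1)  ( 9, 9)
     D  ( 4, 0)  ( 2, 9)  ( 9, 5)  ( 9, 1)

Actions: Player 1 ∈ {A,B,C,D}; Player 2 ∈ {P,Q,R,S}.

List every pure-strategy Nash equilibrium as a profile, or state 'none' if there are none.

PSNE = {(A,P), (C,S)}

(A,P): NE
(A,Q): not NE [P2→P gives 11>2]
(A,R): not NE [P1→D gives 9>7; P2→P gives 11>2]
(A,S): not NE [P1→D gives 9>4; P2→P gives 11>9]
(B,P): not NE [P1→A gives 7>1; P2→S gives 7>1]
(B,Q): not NE [P1→A gives 7>4; P2→S gives 7>0]
(B,R): not NE [P1→D gives 9>2; P2→S gives 7>2]
(B,S): not NE [P1→D gives 9>3]
(C,P): not NE [P1→A gives 7>5]
(C,Q): not NE [P1→A gives 7>2; P2→S gives 9>0]
(C,R): not NE [P1→D gives 9>2; P2→S gives 9>1]
(C,S): NE
(D,P): not NE [P1→A gives 7>4; P2→Q gives 9>0]
(D,Q): not NE [P1→A gives 7>2]
(D,R): not NE [P2→Q gives 9>5]
(D,S): not NE [P2→Q gives 9>1]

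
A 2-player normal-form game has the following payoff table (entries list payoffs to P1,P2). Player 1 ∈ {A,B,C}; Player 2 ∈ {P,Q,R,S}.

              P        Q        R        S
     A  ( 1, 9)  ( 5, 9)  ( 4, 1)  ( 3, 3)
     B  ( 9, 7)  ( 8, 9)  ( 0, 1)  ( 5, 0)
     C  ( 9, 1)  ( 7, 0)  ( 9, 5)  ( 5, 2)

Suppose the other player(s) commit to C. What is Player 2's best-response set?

BR_2 = {R}

u_2(P vs C) = 1
u_2(Q vs C) = 0
u_2(R vs C) = 5
u_2(S vs C) = 2
max payoff 5 at {R}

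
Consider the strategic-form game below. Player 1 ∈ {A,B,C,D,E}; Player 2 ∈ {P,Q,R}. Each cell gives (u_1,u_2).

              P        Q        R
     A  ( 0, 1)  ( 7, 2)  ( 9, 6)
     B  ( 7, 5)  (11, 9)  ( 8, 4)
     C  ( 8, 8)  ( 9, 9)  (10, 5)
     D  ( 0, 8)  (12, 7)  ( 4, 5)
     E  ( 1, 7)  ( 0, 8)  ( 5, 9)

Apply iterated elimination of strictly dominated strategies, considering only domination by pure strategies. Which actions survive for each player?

P1 drop A (C beats it: P:8>0 Q:9>7 R:10>9)
P1 drop E (B beats it: P:7>1 Q:11>0 R:8>5)
P2 drop R (P beats it: B:5>4 C:8>5 D:8>5)
P1→{B,C,D} P2→{P,Q}

Remaining: P1:{B,C,D} P2:{P,Q}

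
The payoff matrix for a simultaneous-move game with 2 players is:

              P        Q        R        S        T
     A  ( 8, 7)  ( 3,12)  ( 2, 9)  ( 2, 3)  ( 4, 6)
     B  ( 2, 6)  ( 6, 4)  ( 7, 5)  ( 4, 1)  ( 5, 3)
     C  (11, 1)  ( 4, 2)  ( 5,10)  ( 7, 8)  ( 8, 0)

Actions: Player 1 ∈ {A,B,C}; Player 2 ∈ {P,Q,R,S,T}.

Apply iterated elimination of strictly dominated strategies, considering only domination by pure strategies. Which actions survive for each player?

Remaining: P1:{B,C} P2:{P,R}

P1 drop A (C beats it: P:11>8 Q:4>3 R:5>2 S:7>2 T:8>4)
P2 drop Q (R beats it: B:5>4 C:10>2)
P2 drop S (R beats it: B:5>1 C:10>8)
P2 drop T (P beats it: B:6>3 C:1>0)
P1→{B,C} P2→{P,R}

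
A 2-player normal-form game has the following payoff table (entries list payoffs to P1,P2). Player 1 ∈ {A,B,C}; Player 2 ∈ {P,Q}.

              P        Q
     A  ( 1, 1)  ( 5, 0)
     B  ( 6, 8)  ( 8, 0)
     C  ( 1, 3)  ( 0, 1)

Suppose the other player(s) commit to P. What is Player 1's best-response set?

u_1(A vs P) = 1
u_1(B vs P) = 6
u_1(C vs P) = 1
max payoff 6 at {B}

argmax u_1 = {B}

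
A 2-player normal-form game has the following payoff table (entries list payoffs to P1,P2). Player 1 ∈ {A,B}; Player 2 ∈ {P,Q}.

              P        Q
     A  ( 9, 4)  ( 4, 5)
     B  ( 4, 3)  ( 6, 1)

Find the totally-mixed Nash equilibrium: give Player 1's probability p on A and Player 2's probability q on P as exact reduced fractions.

P1 mixes 2/3 on A; P2 mixes 2/7 on P

P1 indiff ⇒ q·9+(1-q)·4 = q·4+(1-q)·6 ⇒ q(5) = (1-q)(2) ⇒ q = 2/7
P2 indiff ⇒ p·4+(1-p)·3 = p·5+(1-p)·1 ⇒ p(-1) = (1-p)(-2) ⇒ p = 2/3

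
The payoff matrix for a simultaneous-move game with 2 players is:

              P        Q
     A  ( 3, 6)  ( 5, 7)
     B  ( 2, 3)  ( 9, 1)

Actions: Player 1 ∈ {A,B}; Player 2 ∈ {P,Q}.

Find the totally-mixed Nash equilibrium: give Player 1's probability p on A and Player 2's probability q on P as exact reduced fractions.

P1 indiff ⇒ q·3+(1-q)·5 = q·2+(1-q)·9 ⇒ q(1) = (1-q)(4) ⇒ q = 4/5
P2 indiff ⇒ p·6+(1-p)·3 = p·7+(1-p)·1 ⇒ p(-1) = (1-p)(-2) ⇒ p = 2/3

(p,q) = (2/3, 4/5)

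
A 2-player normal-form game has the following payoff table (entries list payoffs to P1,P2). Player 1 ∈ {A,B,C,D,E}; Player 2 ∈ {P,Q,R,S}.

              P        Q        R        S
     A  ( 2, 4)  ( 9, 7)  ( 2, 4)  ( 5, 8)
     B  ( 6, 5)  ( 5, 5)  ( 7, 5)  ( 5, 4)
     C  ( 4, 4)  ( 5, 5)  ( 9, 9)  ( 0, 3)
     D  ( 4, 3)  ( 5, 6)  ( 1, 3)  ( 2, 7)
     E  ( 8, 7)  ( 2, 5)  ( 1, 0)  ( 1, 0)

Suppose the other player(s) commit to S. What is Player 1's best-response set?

BR_1 = {A,B}

u_1(A vs S) = 5
u_1(B vs S) = 5
u_1(C vs S) = 0
u_1(D vs S) = 2
u_1(E vs S) = 1
max payoff 5 at {A,B}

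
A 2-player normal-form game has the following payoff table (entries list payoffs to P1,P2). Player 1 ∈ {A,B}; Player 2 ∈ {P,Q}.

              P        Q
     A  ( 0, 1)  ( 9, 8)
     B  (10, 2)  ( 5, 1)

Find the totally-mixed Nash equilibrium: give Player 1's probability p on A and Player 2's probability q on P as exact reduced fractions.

P1 indiff ⇒ q·0+(1-q)·9 = q·10+(1-q)·5 ⇒ q(-10) = (1-q)(-4) ⇒ q = 2/7
P2 indiff ⇒ p·1+(1-p)·2 = p·8+(1-p)·1 ⇒ p(-7) = (1-p)(-1) ⇒ p = 1/8

(p,q) = (1/8, 2/7)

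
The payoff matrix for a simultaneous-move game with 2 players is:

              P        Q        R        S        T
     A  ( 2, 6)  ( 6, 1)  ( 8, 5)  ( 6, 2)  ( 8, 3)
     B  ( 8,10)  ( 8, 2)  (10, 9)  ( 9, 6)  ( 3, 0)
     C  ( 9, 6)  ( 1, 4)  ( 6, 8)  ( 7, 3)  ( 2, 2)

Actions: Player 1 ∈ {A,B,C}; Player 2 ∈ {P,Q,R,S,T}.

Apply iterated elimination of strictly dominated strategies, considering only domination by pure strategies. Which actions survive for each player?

Remaining: P1:{B,C} P2:{P,R}

P2 drop Q (P beats it: A:6>1 B:10>2 C:6>4)
P2 drop S (P beats it: A:6>2 B:10>6 C:6>3)
P2 drop T (P beats it: A:6>3 B:10>0 C:6>2)
P1 drop A (B beats it: P:8>2 R:10>8)
P1→{B,C} P2→{P,R}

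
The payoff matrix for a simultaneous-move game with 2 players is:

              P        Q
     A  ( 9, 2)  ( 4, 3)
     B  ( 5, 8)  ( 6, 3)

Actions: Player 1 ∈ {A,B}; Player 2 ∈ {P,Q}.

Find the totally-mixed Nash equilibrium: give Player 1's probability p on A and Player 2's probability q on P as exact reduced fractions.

P1 indiff ⇒ q·9+(1-q)·4 = q·5+(1-q)·6 ⇒ q(4) = (1-q)(2) ⇒ q = 1/3
P2 indiff ⇒ p·2+(1-p)·8 = p·3+(1-p)·3 ⇒ p(-1) = (1-p)(-5) ⇒ p = 5/6

P1 mixes 5/6 on A; P2 mixes 1/3 on P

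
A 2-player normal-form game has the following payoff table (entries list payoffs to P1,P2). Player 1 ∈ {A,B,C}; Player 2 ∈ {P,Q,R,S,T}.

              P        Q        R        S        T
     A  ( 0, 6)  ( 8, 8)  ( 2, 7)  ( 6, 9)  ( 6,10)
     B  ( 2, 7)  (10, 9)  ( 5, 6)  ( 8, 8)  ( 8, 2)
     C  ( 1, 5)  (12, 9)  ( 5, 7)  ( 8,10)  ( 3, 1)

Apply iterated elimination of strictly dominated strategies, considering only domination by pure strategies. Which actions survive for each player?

IESDS → P1:{B,C} P2:{Q,S}

P1 drop A (B beats it: P:2>0 Q:10>8 R:5>2 S:8>6 T:8>6)
P2 drop P (Q beats it: B:9>7 C:9>5)
P2 drop R (Q beats it: B:9>6 C:9>7)
P2 drop T (Q beats it: B:9>2 C:9>1)
P1→{B,C} P2→{Q,S}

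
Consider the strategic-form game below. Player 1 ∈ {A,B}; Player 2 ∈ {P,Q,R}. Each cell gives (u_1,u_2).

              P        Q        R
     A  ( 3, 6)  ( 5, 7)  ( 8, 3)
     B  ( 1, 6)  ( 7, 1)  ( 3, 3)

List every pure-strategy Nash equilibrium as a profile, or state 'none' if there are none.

(A,P): not NE [P2→Q gives 7>6]
(A,Q): not NE [P1→B gives 7>5]
(A,R): not NE [P2→Q gives 7>3]
(B,P): not NE [P1→A gives 3>1]
(B,Q): not NE [P2→P gives 6>1]
(B,R): not NE [P1→A gives 8>3; P2→P gives 6>3]

PSNE: ∅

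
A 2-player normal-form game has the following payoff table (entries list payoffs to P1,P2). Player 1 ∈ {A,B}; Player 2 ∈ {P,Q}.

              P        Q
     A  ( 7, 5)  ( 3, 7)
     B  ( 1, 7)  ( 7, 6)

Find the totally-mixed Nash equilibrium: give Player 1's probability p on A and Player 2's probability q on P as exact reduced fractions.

P1 indiff ⇒ q·7+(1-q)·3 = q·1+(1-q)·7 ⇒ q(6) = (1-q)(4) ⇒ q = 2/5
P2 indiff ⇒ p·5+(1-p)·7 = p·7+(1-p)·6 ⇒ p(-2) = (1-p)(-1) ⇒ p = 1/3

(p,q) = (1/3, 2/5)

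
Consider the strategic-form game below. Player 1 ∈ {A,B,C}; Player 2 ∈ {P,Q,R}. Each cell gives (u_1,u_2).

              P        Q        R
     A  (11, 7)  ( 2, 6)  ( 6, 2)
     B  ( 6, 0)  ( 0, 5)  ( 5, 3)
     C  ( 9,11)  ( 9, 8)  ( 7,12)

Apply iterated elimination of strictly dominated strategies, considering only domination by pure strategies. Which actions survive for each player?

Remaining: P1:{A,C} P2:{P,R}

P1 drop B (A beats it: P:11>6 Q:2>0 R:6>5)
P2 drop Q (P beats it: A:7>6 C:11>8)
P1→{A,C} P2→{P,R}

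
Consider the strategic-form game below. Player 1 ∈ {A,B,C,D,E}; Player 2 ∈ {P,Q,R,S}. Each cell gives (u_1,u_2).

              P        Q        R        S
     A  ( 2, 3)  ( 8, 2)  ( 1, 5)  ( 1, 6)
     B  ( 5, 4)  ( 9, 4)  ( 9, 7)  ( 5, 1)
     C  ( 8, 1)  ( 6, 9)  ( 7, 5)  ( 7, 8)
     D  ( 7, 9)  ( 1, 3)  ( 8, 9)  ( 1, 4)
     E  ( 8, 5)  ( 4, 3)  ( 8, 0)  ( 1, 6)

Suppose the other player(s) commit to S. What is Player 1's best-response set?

P1 best: {C}

u_1(A vs S) = 1
u_1(B vs S) = 5
u_1(C vs S) = 7
u_1(D vs S) = 1
u_1(E vs S) = 1
max payoff 7 at {C}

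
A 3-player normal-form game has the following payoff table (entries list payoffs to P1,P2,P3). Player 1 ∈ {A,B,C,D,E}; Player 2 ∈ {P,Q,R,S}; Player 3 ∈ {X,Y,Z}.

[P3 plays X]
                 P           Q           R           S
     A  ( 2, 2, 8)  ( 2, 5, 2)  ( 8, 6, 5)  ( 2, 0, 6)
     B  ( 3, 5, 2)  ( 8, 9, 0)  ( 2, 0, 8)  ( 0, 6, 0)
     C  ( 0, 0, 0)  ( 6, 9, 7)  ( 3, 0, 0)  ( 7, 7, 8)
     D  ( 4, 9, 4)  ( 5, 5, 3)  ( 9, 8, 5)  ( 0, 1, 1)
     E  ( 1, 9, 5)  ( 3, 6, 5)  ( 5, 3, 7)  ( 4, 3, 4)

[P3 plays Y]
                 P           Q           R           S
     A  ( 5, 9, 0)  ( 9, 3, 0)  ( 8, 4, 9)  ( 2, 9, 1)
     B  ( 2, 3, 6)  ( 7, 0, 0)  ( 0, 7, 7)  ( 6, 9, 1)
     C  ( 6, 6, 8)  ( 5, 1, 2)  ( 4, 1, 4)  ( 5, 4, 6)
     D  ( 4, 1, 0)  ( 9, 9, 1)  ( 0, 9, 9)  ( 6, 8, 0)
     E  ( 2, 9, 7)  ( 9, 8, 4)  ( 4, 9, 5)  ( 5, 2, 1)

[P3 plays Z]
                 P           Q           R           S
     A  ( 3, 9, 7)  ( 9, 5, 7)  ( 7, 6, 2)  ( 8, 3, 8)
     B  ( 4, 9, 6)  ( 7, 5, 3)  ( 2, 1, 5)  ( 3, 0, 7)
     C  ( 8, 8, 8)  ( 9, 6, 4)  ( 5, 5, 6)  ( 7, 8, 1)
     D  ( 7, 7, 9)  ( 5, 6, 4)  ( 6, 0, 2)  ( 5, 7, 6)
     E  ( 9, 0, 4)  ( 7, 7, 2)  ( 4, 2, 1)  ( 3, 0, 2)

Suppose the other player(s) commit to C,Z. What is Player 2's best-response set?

u_2(P vs C,Z) = 8
u_2(Q vs C,Z) = 6
u_2(R vs C,Z) = 5
u_2(S vs C,Z) = 8
max payoff 8 at {P,S}

P2 best: {P,S}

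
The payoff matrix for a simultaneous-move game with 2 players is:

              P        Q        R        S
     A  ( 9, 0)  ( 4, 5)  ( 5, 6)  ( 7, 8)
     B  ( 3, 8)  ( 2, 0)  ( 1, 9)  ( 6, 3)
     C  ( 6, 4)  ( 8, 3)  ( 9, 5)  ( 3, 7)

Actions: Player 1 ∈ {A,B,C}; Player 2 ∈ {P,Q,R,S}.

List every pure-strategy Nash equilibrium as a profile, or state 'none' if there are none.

Nash profiles: (A,S)

(A,P): not NE [P2→S gives 8>0]
(A,Q): not NE [P1→C gives 8>4; P2→S gives 8>5]
(A,R): not NE [P1→C gives 9>5; P2→S gives 8>6]
(A,S): NE
(B,P): not NE [P1→A gives 9>3; P2→R gives 9>8]
(B,Q): not NE [P1→C gives 8>2; P2→R gives 9>0]
(B,R): not NE [P1→C gives 9>1]
(B,S): not NE [P1→A gives 7>6; P2→R gives 9>3]
(C,P): not NE [P1→A gives 9>6; P2→S gives 7>4]
(C,Q): not NE [P2→S gives 7>3]
(C,R): not NE [P2→S gives 7>5]
(C,S): not NE [P1→A gives 7>3]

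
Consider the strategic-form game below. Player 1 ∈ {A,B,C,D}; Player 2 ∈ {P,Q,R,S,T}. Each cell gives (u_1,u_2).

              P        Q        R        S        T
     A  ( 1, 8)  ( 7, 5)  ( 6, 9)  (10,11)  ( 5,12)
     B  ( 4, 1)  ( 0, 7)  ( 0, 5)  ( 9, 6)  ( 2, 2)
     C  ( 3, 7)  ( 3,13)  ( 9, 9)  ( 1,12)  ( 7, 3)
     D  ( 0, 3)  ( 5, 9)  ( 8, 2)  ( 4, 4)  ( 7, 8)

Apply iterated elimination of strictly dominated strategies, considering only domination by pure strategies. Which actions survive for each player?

IESDS → P1:{A,C,D} P2:{Q,S,T}

P2 drop P (S beats it: A:11>8 B:6>1 C:12>7 D:4>3)
P1 drop B (A beats it: Q:7>0 R:6>0 S:10>9 T:5>2)
P2 drop R (S beats it: A:11>9 C:12>9 D:4>2)
P1→{A,C,D} P2→{Q,S,T}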